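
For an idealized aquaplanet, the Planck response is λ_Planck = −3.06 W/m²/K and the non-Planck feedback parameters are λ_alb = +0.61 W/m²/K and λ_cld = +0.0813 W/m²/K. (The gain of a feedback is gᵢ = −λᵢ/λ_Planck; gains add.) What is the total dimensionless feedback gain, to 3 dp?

0.226

Convert to gains: g_alb = 0.61/3.06 = 0.1993; g_cld = 0.0813/3.06 = 0.02657.
Total gain g = 0.22587.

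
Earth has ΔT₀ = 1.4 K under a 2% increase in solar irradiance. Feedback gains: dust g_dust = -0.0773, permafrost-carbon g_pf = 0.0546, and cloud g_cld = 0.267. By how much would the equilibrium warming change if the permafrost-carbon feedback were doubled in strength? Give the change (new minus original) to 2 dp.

Original: g = 0.2443, ΔT = 1.4/(1−0.2443) = 1.8526 K.
With doubled permafrost-carbon: g' = 0.2989, ΔT' = 1.4/(1−0.2989) = 1.9969 K.
Change = 1.9969 − 1.8526 = 0.14 K.

0.14 K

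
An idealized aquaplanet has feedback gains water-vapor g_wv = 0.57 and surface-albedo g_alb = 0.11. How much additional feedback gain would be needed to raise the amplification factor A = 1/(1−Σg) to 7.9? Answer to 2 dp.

Current total gain = 0.68.
Target gain for A = 7.9: g* = 1 − 1/7.9 = 0.8734.
Additional gain needed = 0.8734 − 0.68 = 0.19.

0.19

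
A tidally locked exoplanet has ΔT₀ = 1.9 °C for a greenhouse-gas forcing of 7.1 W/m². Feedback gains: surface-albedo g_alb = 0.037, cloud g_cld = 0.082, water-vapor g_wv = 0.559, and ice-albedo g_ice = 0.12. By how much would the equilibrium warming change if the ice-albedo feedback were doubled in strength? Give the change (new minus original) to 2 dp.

Original: g = 0.798, ΔT = 1.9/(1−0.798) = 9.4059 °C.
With doubled ice-albedo: g' = 0.918, ΔT' = 1.9/(1−0.918) = 23.1707 °C.
Change = 23.1707 − 9.4059 = 13.76 °C.

13.76 °C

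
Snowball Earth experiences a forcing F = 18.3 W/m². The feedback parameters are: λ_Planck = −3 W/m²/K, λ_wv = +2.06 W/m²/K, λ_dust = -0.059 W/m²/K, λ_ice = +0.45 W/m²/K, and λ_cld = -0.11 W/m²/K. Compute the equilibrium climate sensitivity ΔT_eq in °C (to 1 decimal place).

27.8 °C

Net feedback parameter λ = (−3) + (+2.06) + (-0.059) + (+0.45) + (-0.11) = -0.659 W/m²/K.
ΔT = −F/λ = −18.3/(-0.659) = 27.8 °C.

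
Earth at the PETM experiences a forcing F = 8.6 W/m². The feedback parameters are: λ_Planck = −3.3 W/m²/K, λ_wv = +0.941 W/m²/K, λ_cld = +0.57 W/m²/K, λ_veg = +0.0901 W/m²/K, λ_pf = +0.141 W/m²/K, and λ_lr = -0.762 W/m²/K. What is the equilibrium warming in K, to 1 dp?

3.7 K

Net feedback parameter λ = (−3.3) + (+0.941) + (+0.57) + (+0.0901) + (+0.141) + (-0.762) = -2.3199 W/m²/K.
ΔT = −F/λ = −8.6/(-2.3199) = 3.7 K.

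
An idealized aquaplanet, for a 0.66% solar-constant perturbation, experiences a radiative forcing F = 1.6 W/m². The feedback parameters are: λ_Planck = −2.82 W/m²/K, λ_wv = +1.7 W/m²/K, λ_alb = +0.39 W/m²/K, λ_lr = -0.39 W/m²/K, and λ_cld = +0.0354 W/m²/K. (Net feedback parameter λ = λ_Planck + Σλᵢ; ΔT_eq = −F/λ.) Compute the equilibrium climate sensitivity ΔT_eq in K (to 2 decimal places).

1.48 K

Net feedback parameter λ = (−2.82) + (+1.7) + (+0.39) + (-0.39) + (+0.0354) = -1.0846 W/m²/K.
ΔT = −F/λ = −1.6/(-1.0846) = 1.48 K.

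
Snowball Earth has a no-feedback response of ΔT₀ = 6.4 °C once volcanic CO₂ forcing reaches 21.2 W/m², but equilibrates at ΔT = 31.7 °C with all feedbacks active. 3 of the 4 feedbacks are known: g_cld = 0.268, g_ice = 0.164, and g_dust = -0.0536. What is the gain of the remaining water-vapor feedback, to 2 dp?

Amplification A = ΔT/ΔT₀ = 31.7/6.4 = 4.953.
Total gain g = 1 − 1/A = 1 − 1/4.953 = 0.7981.
Known gains sum to 0.268 + 0.164 − 0.0536 = 0.3784.
g_wv = 0.7981 − 0.3784 = 0.42.

0.42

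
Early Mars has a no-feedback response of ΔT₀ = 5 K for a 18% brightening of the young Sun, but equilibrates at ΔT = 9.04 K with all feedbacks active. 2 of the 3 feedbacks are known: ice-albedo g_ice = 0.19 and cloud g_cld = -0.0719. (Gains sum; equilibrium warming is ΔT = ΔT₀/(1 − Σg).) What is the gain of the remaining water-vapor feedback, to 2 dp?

Amplification A = ΔT/ΔT₀ = 9.04/5 = 1.808.
Total gain g = 1 − 1/A = 1 − 1/1.808 = 0.4469.
Known gains sum to 0.19 − 0.0719 = 0.1181.
g_wv = 0.4469 − 0.1181 = 0.33.

0.33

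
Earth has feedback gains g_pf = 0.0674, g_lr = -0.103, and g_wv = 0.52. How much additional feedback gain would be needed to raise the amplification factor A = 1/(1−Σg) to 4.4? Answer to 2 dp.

Current total gain = 0.4844.
Target gain for A = 4.4: g* = 1 − 1/4.4 = 0.7727.
Additional gain needed = 0.7727 − 0.4844 = 0.29.

0.29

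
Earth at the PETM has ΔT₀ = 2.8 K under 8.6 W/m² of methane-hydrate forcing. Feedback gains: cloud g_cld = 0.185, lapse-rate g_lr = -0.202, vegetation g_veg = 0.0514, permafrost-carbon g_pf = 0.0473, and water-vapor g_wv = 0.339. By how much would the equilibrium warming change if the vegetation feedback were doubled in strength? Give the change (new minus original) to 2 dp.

Original: g = 0.4207, ΔT = 2.8/(1−0.4207) = 4.8334 K.
With doubled vegetation: g' = 0.4721, ΔT' = 2.8/(1−0.4721) = 5.3040 K.
Change = 5.3040 − 4.8334 = 0.47 K.

0.47 K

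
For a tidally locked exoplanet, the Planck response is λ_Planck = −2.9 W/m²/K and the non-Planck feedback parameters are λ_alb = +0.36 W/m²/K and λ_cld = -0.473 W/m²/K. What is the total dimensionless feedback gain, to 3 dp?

Convert to gains: g_alb = 0.36/2.9 = 0.1241; g_cld = -0.473/2.9 = -0.1631.
Total gain g = -0.039.

-0.039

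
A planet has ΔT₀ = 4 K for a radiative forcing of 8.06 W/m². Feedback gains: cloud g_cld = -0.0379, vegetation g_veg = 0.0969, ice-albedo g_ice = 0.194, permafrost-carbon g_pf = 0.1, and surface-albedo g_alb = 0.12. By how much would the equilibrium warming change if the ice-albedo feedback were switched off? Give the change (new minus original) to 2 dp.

-2.04 K

Original: g = 0.473, ΔT = 4/(1−0.473) = 7.5901 K.
Without ice-albedo: g' = 0.279, ΔT' = 4/(1−0.279) = 5.5479 K.
Change = 5.5479 − 7.5901 = -2.04 K.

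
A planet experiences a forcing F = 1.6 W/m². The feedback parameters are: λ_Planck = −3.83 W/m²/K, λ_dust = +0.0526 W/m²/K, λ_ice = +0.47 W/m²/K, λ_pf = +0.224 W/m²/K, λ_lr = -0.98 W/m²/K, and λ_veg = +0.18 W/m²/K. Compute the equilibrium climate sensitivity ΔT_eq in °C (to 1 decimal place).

0.4 °C

Net feedback parameter λ = (−3.83) + (+0.0526) + (+0.47) + (+0.224) + (-0.98) + (+0.18) = -3.8834 W/m²/K.
ΔT = −F/λ = −1.6/(-3.8834) = 0.4 °C.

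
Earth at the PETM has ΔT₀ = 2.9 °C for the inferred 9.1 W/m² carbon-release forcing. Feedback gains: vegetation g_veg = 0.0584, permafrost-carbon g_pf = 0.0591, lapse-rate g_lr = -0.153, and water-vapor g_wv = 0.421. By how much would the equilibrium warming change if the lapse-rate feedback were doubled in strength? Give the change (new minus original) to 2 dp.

-0.94 °C

Original: g = 0.3855, ΔT = 2.9/(1−0.3855) = 4.7193 °C.
With doubled lapse-rate: g' = 0.2325, ΔT' = 2.9/(1−0.2325) = 3.7785 °C.
Change = 3.7785 − 4.7193 = -0.94 °C.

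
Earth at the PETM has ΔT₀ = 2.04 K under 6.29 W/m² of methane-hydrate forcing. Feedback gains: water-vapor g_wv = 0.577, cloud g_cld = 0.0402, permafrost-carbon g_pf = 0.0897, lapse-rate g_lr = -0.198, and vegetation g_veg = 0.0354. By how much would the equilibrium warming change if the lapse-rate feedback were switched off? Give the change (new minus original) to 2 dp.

Original: g = 0.5443, ΔT = 2.04/(1−0.5443) = 4.4766 K.
Without lapse-rate: g' = 0.7423, ΔT' = 2.04/(1−0.7423) = 7.9162 K.
Change = 7.9162 − 4.4766 = 3.44 K.

3.44 K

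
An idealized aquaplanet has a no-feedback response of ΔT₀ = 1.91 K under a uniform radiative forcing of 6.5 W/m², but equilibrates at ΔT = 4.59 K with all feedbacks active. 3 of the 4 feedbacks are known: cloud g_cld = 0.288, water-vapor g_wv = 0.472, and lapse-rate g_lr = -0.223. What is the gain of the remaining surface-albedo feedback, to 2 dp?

Amplification A = ΔT/ΔT₀ = 4.59/1.91 = 2.403.
Total gain g = 1 − 1/A = 1 − 1/2.403 = 0.5839.
Known gains sum to 0.288 + 0.472 − 0.223 = 0.537.
g_alb = 0.5839 − 0.537 = 0.05.

0.05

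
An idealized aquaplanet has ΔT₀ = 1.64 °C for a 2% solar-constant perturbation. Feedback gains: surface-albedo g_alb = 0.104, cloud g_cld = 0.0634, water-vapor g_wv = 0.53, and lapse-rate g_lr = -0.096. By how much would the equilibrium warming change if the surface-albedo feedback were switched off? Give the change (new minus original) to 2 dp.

Original: g = 0.6014, ΔT = 1.64/(1−0.6014) = 4.1144 °C.
Without surface-albedo: g' = 0.4974, ΔT' = 1.64/(1−0.4974) = 3.2630 °C.
Change = 3.2630 − 4.1144 = -0.85 °C.

-0.85 °C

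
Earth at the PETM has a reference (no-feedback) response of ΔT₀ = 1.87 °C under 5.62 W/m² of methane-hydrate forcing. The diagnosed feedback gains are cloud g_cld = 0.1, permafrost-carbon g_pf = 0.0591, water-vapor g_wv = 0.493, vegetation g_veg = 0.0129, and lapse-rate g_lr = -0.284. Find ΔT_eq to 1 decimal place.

3.0 °C

Total gain g = 0.1 + 0.0591 + 0.493 + 0.0129 − 0.284 = 0.381.
Amplification A = 1/(1 − 0.381) = 1.616.
ΔT = 1.87 × 1.616 = 3.0 °C.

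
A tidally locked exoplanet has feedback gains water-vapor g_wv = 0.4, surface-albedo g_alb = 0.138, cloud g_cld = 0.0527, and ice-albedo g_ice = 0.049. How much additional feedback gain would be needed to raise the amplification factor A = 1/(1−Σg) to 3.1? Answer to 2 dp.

0.04

Current total gain = 0.6397.
Target gain for A = 3.1: g* = 1 − 1/3.1 = 0.6774.
Additional gain needed = 0.6774 − 0.6397 = 0.04.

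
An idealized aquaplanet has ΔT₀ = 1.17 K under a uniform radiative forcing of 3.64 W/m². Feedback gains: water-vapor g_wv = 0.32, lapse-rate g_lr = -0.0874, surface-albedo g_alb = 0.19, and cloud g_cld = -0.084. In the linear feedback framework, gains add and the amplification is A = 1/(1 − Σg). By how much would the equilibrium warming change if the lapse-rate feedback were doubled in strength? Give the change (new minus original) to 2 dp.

Original: g = 0.3386, ΔT = 1.17/(1−0.3386) = 1.7690 K.
With doubled lapse-rate: g' = 0.2512, ΔT' = 1.17/(1−0.2512) = 1.5625 K.
Change = 1.5625 − 1.7690 = -0.21 K.

-0.21 K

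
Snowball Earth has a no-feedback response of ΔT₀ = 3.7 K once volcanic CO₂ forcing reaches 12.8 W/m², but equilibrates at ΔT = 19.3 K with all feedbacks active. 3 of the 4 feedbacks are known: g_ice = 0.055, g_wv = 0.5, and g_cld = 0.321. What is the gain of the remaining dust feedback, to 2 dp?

Amplification A = ΔT/ΔT₀ = 19.3/3.7 = 5.216.
Total gain g = 1 − 1/A = 1 − 1/5.216 = 0.8083.
Known gains sum to 0.055 + 0.5 + 0.321 = 0.876.
g_dust = 0.8083 − 0.876 = -0.07.

-0.07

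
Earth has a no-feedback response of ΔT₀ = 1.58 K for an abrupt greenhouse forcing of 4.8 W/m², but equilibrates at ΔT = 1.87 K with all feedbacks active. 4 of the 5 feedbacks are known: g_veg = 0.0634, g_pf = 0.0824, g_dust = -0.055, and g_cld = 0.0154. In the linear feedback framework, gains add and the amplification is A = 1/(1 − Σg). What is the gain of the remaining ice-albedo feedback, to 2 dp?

0.05

Amplification A = ΔT/ΔT₀ = 1.87/1.58 = 1.184.
Total gain g = 1 − 1/A = 1 − 1/1.184 = 0.1554.
Known gains sum to 0.0634 + 0.0824 − 0.055 + 0.0154 = 0.1062.
g_ice = 0.1554 − 0.1062 = 0.05.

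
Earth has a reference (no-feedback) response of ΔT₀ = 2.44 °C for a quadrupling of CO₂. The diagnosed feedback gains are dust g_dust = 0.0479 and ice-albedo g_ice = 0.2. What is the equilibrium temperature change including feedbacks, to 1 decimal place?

3.2 °C

Total gain g = 0.0479 + 0.2 = 0.2479.
Amplification A = 1/(1 − 0.2479) = 1.33.
ΔT = 2.44 × 1.33 = 3.2 °C.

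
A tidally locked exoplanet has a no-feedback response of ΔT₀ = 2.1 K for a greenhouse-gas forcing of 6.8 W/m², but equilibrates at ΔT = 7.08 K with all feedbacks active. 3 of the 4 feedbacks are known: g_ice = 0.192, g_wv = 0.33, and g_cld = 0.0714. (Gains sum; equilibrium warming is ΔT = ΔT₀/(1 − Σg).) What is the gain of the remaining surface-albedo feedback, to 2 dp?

0.11

Amplification A = ΔT/ΔT₀ = 7.08/2.1 = 3.371.
Total gain g = 1 − 1/A = 1 − 1/3.371 = 0.7034.
Known gains sum to 0.192 + 0.33 + 0.0714 = 0.5934.
g_alb = 0.7034 − 0.5934 = 0.11.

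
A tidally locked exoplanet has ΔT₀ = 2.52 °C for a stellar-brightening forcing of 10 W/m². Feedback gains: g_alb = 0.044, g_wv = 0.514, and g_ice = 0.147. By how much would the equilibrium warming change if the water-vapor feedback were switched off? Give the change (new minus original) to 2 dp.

-5.43 °C

Original: g = 0.705, ΔT = 2.52/(1−0.705) = 8.5424 °C.
Without water-vapor: g' = 0.191, ΔT' = 2.52/(1−0.191) = 3.1150 °C.
Change = 3.1150 − 8.5424 = -5.43 °C.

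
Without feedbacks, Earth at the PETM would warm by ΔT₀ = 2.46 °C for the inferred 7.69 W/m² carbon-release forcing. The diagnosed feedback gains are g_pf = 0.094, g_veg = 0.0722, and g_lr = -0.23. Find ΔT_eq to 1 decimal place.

2.3 °C

Total gain g = 0.094 + 0.0722 − 0.23 = -0.0638.
Amplification A = 1/(1 + 0.0638) = 0.94.
ΔT = 2.46 × 0.94 = 2.3 °C.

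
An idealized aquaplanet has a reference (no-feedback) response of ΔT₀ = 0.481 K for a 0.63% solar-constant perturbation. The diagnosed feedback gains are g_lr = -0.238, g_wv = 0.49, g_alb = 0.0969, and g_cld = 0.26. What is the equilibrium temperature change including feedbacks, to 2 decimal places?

Total gain g = -0.238 + 0.49 + 0.0969 + 0.26 = 0.6089.
Amplification A = 1/(1 − 0.6089) = 2.557.
ΔT = 0.481 × 2.557 = 1.23 K.

1.23 K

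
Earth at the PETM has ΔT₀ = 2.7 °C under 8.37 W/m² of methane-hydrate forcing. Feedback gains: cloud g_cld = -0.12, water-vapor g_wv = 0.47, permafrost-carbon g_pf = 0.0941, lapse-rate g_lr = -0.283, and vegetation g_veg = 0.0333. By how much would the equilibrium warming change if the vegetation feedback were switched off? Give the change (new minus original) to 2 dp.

-0.13 °C

Original: g = 0.1944, ΔT = 2.7/(1−0.1944) = 3.3515 °C.
Without vegetation: g' = 0.1611, ΔT' = 2.7/(1−0.1611) = 3.2185 °C.
Change = 3.2185 − 3.3515 = -0.13 °C.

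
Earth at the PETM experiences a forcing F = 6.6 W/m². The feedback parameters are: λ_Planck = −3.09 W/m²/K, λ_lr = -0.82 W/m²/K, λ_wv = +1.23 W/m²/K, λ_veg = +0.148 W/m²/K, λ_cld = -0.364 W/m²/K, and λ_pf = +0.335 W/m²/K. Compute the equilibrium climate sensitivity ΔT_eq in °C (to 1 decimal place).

2.6 °C

Net feedback parameter λ = (−3.09) + (-0.82) + (+1.23) + (+0.148) + (-0.364) + (+0.335) = -2.561 W/m²/K.
ΔT = −F/λ = −6.6/(-2.561) = 2.6 °C.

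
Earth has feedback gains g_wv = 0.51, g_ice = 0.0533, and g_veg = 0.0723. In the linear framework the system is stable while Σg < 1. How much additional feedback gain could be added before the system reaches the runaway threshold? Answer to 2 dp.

0.36

Current total gain = 0.51 + 0.0533 + 0.0723 = 0.6356.
Margin to runaway = 1 − 0.6356 = 0.36.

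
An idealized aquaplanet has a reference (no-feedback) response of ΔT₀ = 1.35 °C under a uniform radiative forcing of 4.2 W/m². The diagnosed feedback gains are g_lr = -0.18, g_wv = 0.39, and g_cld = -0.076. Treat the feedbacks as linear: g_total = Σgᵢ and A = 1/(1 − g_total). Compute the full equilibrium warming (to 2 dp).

Total gain g = -0.18 + 0.39 − 0.076 = 0.134.
Amplification A = 1/(1 − 0.134) = 1.155.
ΔT = 1.35 × 1.155 = 1.56 °C.

1.56 °C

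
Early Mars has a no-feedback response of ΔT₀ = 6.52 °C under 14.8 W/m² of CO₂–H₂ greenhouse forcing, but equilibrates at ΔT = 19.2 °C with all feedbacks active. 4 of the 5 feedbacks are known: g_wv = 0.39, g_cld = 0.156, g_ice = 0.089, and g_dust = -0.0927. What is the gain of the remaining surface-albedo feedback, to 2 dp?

Amplification A = ΔT/ΔT₀ = 19.2/6.52 = 2.945.
Total gain g = 1 − 1/A = 1 − 1/2.945 = 0.6604.
Known gains sum to 0.39 + 0.156 + 0.089 − 0.0927 = 0.5423.
g_alb = 0.6604 − 0.5423 = 0.12.

0.12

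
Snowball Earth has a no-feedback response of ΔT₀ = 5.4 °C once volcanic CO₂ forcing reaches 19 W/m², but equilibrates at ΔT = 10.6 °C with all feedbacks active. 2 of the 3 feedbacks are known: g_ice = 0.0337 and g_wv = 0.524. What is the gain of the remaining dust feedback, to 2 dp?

Amplification A = ΔT/ΔT₀ = 10.6/5.4 = 1.963.
Total gain g = 1 − 1/A = 1 − 1/1.963 = 0.4906.
Known gains sum to 0.0337 + 0.524 = 0.5577.
g_dust = 0.4906 − 0.5577 = -0.07.

-0.07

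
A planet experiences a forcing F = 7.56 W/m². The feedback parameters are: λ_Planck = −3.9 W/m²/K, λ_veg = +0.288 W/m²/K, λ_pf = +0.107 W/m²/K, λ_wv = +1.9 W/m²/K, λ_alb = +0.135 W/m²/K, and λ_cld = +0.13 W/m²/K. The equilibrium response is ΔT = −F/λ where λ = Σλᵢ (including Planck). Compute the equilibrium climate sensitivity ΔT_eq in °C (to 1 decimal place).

5.6 °C

Net feedback parameter λ = (−3.9) + (+0.288) + (+0.107) + (+1.9) + (+0.135) + (+0.13) = -1.34 W/m²/K.
ΔT = −F/λ = −7.56/(-1.34) = 5.6 °C.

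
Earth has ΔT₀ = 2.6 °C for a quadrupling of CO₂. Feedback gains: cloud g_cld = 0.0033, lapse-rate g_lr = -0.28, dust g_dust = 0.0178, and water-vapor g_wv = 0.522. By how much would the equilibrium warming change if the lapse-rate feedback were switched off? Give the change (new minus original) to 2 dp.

2.16 °C

Original: g = 0.2631, ΔT = 2.6/(1−0.2631) = 3.5283 °C.
Without lapse-rate: g' = 0.5431, ΔT' = 2.6/(1−0.5431) = 5.6905 °C.
Change = 5.6905 − 3.5283 = 2.16 °C.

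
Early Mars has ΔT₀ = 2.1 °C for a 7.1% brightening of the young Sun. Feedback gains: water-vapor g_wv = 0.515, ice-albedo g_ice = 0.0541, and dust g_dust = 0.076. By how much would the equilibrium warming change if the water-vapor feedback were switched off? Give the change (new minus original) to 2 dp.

-3.50 °C

Original: g = 0.6451, ΔT = 2.1/(1−0.6451) = 5.9172 °C.
Without water-vapor: g' = 0.1301, ΔT' = 2.1/(1−0.1301) = 2.4141 °C.
Change = 2.4141 − 5.9172 = -3.50 °C.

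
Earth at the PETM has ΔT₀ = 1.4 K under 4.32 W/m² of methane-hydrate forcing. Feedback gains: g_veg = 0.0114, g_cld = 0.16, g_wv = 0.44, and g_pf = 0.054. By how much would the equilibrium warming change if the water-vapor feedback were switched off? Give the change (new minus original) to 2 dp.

Original: g = 0.6654, ΔT = 1.4/(1−0.6654) = 4.1841 K.
Without water-vapor: g' = 0.2254, ΔT' = 1.4/(1−0.2254) = 1.8074 K.
Change = 1.8074 − 4.1841 = -2.38 K.

-2.38 K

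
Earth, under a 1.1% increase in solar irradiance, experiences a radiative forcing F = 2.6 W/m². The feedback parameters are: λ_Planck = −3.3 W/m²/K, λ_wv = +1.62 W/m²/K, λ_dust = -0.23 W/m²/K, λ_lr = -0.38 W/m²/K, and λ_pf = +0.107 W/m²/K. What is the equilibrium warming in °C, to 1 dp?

Net feedback parameter λ = (−3.3) + (+1.62) + (-0.23) + (-0.38) + (+0.107) = -2.183 W/m²/K.
ΔT = −F/λ = −2.6/(-2.183) = 1.2 °C.

1.2 °C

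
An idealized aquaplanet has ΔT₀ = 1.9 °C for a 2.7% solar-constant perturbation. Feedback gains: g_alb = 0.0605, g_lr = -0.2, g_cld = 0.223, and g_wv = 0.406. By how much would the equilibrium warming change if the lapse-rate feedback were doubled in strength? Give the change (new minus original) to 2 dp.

-1.05 °C

Original: g = 0.4895, ΔT = 1.9/(1−0.4895) = 3.7218 °C.
With doubled lapse-rate: g' = 0.2895, ΔT' = 1.9/(1−0.2895) = 2.6742 °C.
Change = 2.6742 − 3.7218 = -1.05 °C.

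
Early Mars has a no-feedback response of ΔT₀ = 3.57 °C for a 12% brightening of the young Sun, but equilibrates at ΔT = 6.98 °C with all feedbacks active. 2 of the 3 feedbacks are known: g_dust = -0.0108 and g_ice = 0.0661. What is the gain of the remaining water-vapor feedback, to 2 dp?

Amplification A = ΔT/ΔT₀ = 6.98/3.57 = 1.955.
Total gain g = 1 − 1/A = 1 − 1/1.955 = 0.4885.
Known gains sum to -0.0108 + 0.0661 = 0.0553.
g_wv = 0.4885 − 0.0553 = 0.43.

0.43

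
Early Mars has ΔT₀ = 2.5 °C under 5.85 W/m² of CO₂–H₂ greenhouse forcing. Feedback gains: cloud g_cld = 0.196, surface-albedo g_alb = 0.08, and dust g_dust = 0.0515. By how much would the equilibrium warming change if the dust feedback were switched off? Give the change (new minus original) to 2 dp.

-0.26 °C

Original: g = 0.3275, ΔT = 2.5/(1−0.3275) = 3.7175 °C.
Without dust: g' = 0.276, ΔT' = 2.5/(1−0.276) = 3.4530 °C.
Change = 3.4530 − 3.7175 = -0.26 °C.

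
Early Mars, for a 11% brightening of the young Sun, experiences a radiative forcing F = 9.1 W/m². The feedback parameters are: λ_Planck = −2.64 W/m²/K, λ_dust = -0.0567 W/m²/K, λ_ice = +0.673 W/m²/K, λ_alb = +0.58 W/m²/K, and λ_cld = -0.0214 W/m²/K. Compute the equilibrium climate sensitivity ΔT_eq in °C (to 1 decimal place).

Net feedback parameter λ = (−2.64) + (-0.0567) + (+0.673) + (+0.58) + (-0.0214) = -1.4651 W/m²/K.
ΔT = −F/λ = −9.1/(-1.4651) = 6.2 °C.

6.2 °C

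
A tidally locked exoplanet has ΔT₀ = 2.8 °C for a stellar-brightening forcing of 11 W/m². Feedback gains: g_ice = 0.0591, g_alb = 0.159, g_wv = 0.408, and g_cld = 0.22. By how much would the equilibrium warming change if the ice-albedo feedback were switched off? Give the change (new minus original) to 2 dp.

Original: g = 0.8461, ΔT = 2.8/(1−0.8461) = 18.1936 °C.
Without ice-albedo: g' = 0.787, ΔT' = 2.8/(1−0.787) = 13.1455 °C.
Change = 13.1455 − 18.1936 = -5.05 °C.

-5.05 °C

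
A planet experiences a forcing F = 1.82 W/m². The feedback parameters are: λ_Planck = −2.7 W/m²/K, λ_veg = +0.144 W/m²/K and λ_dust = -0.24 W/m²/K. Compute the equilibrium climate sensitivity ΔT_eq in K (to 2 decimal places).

0.65 K

Net feedback parameter λ = (−2.7) + (+0.144) + (-0.24) = -2.796 W/m²/K.
ΔT = −F/λ = −1.82/(-2.796) = 0.65 K.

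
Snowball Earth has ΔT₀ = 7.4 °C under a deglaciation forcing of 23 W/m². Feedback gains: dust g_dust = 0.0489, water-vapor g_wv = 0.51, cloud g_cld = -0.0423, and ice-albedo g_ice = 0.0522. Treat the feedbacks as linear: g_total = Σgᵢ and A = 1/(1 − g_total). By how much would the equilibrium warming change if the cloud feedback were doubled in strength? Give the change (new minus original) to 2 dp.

-1.53 °C

Original: g = 0.5688, ΔT = 7.4/(1−0.5688) = 17.1614 °C.
With doubled cloud: g' = 0.5265, ΔT' = 7.4/(1−0.5265) = 15.6283 °C.
Change = 15.6283 − 17.1614 = -1.53 °C.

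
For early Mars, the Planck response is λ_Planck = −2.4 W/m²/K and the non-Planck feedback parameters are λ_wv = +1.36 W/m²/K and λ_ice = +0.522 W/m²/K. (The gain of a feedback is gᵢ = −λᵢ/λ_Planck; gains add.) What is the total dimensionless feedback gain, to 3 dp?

0.784

Convert to gains: g_wv = 1.36/2.4 = 0.5667; g_ice = 0.522/2.4 = 0.2175.
Total gain g = 0.7842.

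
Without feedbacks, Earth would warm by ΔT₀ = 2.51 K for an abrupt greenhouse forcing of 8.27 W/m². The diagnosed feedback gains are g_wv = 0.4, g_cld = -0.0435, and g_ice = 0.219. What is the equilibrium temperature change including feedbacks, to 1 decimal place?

5.9 K

Total gain g = 0.4 − 0.0435 + 0.219 = 0.5755.
Amplification A = 1/(1 − 0.5755) = 2.356.
ΔT = 2.51 × 2.356 = 5.9 K.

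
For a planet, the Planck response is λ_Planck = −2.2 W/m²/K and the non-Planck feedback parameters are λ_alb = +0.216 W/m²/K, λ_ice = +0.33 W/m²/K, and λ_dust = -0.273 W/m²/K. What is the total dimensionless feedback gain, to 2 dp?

0.12

Convert to gains: g_alb = 0.216/2.2 = 0.09818; g_ice = 0.33/2.2 = 0.15; g_dust = -0.273/2.2 = -0.1241.
Total gain g = 0.12408.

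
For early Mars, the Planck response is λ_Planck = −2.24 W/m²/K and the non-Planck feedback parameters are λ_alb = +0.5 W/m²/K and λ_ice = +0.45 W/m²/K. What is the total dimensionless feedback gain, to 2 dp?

Convert to gains: g_alb = 0.5/2.24 = 0.2232; g_ice = 0.45/2.24 = 0.2009.
Total gain g = 0.4241.

0.42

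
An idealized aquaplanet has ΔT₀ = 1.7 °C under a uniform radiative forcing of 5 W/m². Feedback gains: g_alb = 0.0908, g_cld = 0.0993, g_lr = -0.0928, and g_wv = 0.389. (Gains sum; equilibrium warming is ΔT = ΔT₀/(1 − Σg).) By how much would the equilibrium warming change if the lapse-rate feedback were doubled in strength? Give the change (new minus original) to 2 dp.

-0.51 °C

Original: g = 0.4863, ΔT = 1.7/(1−0.4863) = 3.3093 °C.
With doubled lapse-rate: g' = 0.3935, ΔT' = 1.7/(1−0.3935) = 2.8030 °C.
Change = 2.8030 − 3.3093 = -0.51 °C.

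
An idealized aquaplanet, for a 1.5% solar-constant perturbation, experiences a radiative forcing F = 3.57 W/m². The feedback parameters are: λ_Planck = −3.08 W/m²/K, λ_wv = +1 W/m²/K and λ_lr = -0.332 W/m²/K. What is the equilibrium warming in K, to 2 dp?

1.48 K

Net feedback parameter λ = (−3.08) + (+1) + (-0.332) = -2.412 W/m²/K.
ΔT = −F/λ = −3.57/(-2.412) = 1.48 K.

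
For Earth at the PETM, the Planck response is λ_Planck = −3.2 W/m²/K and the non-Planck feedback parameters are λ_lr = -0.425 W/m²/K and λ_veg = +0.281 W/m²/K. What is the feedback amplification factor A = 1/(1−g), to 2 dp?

0.96

Convert to gains: g_lr = -0.425/3.2 = -0.1328; g_veg = 0.281/3.2 = 0.08781.
Total gain g = -0.04499.
A = 1/(1 + 0.04499) = 0.96.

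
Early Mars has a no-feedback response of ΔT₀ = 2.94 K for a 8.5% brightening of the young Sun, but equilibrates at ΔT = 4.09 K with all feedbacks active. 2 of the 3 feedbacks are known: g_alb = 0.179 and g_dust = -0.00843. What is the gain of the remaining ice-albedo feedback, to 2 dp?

Amplification A = ΔT/ΔT₀ = 4.09/2.94 = 1.391.
Total gain g = 1 − 1/A = 1 − 1/1.391 = 0.2811.
Known gains sum to 0.179 − 0.00843 = 0.17057.
g_ice = 0.2811 − 0.17057 = 0.11.

0.11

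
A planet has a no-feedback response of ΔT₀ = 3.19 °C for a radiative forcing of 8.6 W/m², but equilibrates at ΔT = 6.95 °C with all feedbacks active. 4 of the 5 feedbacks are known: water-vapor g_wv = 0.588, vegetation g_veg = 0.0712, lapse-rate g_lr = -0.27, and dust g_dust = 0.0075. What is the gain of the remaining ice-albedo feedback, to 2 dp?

Amplification A = ΔT/ΔT₀ = 6.95/3.19 = 2.179.
Total gain g = 1 − 1/A = 1 − 1/2.179 = 0.5411.
Known gains sum to 0.588 + 0.0712 − 0.27 + 0.0075 = 0.3967.
g_ice = 0.5411 − 0.3967 = 0.14.

0.14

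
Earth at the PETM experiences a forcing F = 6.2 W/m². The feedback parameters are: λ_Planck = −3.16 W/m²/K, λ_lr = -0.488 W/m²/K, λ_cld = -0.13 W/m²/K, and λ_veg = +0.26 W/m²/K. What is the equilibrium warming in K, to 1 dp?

Net feedback parameter λ = (−3.16) + (-0.488) + (-0.13) + (+0.26) = -3.518 W/m²/K.
ΔT = −F/λ = −6.2/(-3.518) = 1.8 K.

1.8 K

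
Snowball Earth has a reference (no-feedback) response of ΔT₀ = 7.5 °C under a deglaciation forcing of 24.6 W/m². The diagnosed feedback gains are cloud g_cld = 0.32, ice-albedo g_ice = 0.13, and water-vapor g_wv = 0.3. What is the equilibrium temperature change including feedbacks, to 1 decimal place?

30.0 °C

Total gain g = 0.32 + 0.13 + 0.3 = 0.75.
Amplification A = 1/(1 − 0.75) = 4.
ΔT = 7.5 × 4 = 30.0 °C.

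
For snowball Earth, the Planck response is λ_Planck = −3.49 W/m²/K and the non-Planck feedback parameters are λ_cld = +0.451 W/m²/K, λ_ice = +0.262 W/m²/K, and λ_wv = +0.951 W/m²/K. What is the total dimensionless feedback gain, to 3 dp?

Convert to gains: g_cld = 0.451/3.49 = 0.1292; g_ice = 0.262/3.49 = 0.07507; g_wv = 0.951/3.49 = 0.2725.
Total gain g = 0.47677.

0.477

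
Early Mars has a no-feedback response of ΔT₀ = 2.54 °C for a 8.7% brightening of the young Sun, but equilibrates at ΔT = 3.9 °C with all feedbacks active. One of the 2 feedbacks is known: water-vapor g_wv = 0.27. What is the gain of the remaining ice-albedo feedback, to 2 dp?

0.08

Amplification A = ΔT/ΔT₀ = 3.9/2.54 = 1.535.
Total gain g = 1 − 1/A = 1 − 1/1.535 = 0.3485.
The known gain is 0.27.
g_ice = 0.3485 − 0.27 = 0.08.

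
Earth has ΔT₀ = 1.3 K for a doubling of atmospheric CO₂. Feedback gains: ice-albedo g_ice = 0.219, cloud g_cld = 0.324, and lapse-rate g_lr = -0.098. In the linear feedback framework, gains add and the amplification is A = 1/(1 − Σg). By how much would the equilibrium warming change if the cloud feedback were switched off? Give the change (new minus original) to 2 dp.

-0.86 K

Original: g = 0.445, ΔT = 1.3/(1−0.445) = 2.3423 K.
Without cloud: g' = 0.121, ΔT' = 1.3/(1−0.121) = 1.4790 K.
Change = 1.4790 − 2.3423 = -0.86 K.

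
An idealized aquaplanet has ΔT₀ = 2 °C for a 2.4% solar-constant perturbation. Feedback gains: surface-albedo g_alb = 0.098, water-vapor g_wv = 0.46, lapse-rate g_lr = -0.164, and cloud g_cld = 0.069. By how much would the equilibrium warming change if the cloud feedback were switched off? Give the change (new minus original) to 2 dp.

Original: g = 0.463, ΔT = 2/(1−0.463) = 3.7244 °C.
Without cloud: g' = 0.394, ΔT' = 2/(1−0.394) = 3.3003 °C.
Change = 3.3003 − 3.7244 = -0.42 °C.

-0.42 °C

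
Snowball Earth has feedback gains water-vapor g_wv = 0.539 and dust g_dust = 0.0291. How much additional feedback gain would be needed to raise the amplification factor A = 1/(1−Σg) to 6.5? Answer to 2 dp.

Current total gain = 0.5681.
Target gain for A = 6.5: g* = 1 − 1/6.5 = 0.8462.
Additional gain needed = 0.8462 − 0.5681 = 0.28.

0.28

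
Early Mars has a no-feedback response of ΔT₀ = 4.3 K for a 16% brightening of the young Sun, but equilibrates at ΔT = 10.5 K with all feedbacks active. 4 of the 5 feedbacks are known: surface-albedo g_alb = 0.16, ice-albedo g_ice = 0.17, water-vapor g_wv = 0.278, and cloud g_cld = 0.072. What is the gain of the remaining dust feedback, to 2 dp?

Amplification A = ΔT/ΔT₀ = 10.5/4.3 = 2.442.
Total gain g = 1 − 1/A = 1 − 1/2.442 = 0.5905.
Known gains sum to 0.16 + 0.17 + 0.278 + 0.072 = 0.68.
g_dust = 0.5905 − 0.68 = -0.09.

-0.09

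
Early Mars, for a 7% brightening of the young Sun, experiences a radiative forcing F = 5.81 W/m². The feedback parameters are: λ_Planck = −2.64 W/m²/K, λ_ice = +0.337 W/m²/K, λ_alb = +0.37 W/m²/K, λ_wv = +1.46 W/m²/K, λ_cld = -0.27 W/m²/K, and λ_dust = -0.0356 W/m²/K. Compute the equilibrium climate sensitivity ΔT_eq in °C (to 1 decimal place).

7.5 °C

Net feedback parameter λ = (−2.64) + (+0.337) + (+0.37) + (+1.46) + (-0.27) + (-0.0356) = -0.7786 W/m²/K.
ΔT = −F/λ = −5.81/(-0.7786) = 7.5 °C.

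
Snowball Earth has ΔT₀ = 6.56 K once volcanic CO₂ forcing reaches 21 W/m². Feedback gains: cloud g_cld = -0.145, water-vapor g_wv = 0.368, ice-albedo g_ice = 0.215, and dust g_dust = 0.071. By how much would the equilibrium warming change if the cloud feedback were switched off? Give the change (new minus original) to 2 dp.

Original: g = 0.509, ΔT = 6.56/(1−0.509) = 13.3605 K.
Without cloud: g' = 0.654, ΔT' = 6.56/(1−0.654) = 18.9595 K.
Change = 18.9595 − 13.3605 = 5.60 K.

5.60 K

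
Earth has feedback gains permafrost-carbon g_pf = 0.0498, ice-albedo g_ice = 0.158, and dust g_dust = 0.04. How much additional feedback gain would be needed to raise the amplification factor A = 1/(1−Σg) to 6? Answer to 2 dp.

0.59

Current total gain = 0.2478.
Target gain for A = 6: g* = 1 − 1/6 = 0.8333.
Additional gain needed = 0.8333 − 0.2478 = 0.59.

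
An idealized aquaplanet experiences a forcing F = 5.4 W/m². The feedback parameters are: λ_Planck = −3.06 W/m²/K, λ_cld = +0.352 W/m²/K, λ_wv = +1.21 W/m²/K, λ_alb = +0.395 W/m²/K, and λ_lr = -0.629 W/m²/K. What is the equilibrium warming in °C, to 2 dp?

Net feedback parameter λ = (−3.06) + (+0.352) + (+1.21) + (+0.395) + (-0.629) = -1.732 W/m²/K.
ΔT = −F/λ = −5.4/(-1.732) = 3.12 °C.

3.12 °C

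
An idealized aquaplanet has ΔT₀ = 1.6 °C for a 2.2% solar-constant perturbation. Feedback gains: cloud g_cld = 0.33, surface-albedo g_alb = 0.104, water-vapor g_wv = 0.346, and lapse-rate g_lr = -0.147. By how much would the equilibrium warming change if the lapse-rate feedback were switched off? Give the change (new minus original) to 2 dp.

2.91 °C

Original: g = 0.633, ΔT = 1.6/(1−0.633) = 4.3597 °C.
Without lapse-rate: g' = 0.78, ΔT' = 1.6/(1−0.78) = 7.2727 °C.
Change = 7.2727 − 4.3597 = 2.91 °C.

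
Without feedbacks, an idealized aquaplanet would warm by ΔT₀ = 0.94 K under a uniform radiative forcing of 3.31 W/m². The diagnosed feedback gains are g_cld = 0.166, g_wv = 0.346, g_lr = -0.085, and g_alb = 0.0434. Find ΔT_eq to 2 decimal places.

Total gain g = 0.166 + 0.346 − 0.085 + 0.0434 = 0.4704.
Amplification A = 1/(1 − 0.4704) = 1.888.
ΔT = 0.94 × 1.888 = 1.77 K.

1.77 K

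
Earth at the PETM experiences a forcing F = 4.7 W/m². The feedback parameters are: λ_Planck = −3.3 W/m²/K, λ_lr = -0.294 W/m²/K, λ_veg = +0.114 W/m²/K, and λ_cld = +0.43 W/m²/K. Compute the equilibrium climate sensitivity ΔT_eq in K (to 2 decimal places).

1.54 K

Net feedback parameter λ = (−3.3) + (-0.294) + (+0.114) + (+0.43) = -3.05 W/m²/K.
ΔT = −F/λ = −4.7/(-3.05) = 1.54 K.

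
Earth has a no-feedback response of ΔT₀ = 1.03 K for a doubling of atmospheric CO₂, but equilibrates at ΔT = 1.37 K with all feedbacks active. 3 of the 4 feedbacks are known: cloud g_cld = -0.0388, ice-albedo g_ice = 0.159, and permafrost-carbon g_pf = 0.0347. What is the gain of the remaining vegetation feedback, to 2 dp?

0.09

Amplification A = ΔT/ΔT₀ = 1.37/1.03 = 1.33.
Total gain g = 1 − 1/A = 1 − 1/1.33 = 0.2481.
Known gains sum to -0.0388 + 0.159 + 0.0347 = 0.1549.
g_veg = 0.2481 − 0.1549 = 0.09.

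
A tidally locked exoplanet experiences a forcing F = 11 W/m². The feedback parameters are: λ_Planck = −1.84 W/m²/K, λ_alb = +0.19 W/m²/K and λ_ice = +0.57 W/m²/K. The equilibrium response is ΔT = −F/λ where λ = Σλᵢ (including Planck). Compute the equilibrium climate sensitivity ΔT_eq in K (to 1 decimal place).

Net feedback parameter λ = (−1.84) + (+0.19) + (+0.57) = -1.08 W/m²/K.
ΔT = −F/λ = −11/(-1.08) = 10.2 K.

10.2 K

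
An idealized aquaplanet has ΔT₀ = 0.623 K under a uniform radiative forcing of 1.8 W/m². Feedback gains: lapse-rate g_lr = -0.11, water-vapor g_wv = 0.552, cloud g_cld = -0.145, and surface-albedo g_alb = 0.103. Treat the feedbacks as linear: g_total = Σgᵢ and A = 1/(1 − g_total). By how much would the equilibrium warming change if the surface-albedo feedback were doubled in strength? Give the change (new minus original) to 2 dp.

0.22 K

Original: g = 0.4, ΔT = 0.623/(1−0.4) = 1.0383 K.
With doubled surface-albedo: g' = 0.503, ΔT' = 0.623/(1−0.503) = 1.2535 K.
Change = 1.2535 − 1.0383 = 0.22 K.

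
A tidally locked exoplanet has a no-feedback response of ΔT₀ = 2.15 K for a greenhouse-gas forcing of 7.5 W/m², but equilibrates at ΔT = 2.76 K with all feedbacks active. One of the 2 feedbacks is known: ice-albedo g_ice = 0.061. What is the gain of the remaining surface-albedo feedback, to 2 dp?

0.16

Amplification A = ΔT/ΔT₀ = 2.76/2.15 = 1.284.
Total gain g = 1 − 1/A = 1 − 1/1.284 = 0.2212.
The known gain is 0.061.
g_alb = 0.2212 − 0.061 = 0.16.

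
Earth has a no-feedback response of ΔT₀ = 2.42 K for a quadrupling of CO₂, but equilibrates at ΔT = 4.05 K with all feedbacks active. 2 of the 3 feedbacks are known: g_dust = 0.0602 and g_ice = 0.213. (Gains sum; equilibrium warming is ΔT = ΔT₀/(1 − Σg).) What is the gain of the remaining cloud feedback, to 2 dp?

0.13

Amplification A = ΔT/ΔT₀ = 4.05/2.42 = 1.674.
Total gain g = 1 − 1/A = 1 − 1/1.674 = 0.4026.
Known gains sum to 0.0602 + 0.213 = 0.2732.
g_cld = 0.4026 − 0.2732 = 0.13.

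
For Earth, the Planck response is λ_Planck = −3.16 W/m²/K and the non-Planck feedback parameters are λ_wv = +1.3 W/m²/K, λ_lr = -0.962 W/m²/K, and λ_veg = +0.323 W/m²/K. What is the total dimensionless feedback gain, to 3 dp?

0.209

Convert to gains: g_wv = 1.3/3.16 = 0.4114; g_lr = -0.962/3.16 = -0.3044; g_veg = 0.323/3.16 = 0.1022.
Total gain g = 0.2092.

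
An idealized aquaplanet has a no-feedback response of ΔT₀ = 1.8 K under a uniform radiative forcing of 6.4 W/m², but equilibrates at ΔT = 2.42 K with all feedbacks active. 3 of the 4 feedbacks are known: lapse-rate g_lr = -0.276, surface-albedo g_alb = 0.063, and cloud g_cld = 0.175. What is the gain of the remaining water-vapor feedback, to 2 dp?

0.29

Amplification A = ΔT/ΔT₀ = 2.42/1.8 = 1.344.
Total gain g = 1 − 1/A = 1 − 1/1.344 = 0.256.
Known gains sum to -0.276 + 0.063 + 0.175 = -0.038.
g_wv = 0.256 + 0.038 = 0.29.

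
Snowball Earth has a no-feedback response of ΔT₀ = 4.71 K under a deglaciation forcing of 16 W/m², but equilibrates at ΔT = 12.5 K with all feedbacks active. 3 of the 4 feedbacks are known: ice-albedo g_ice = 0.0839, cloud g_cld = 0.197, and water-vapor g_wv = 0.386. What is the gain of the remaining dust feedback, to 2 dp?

-0.04

Amplification A = ΔT/ΔT₀ = 12.5/4.71 = 2.654.
Total gain g = 1 − 1/A = 1 − 1/2.654 = 0.6232.
Known gains sum to 0.0839 + 0.197 + 0.386 = 0.6669.
g_dust = 0.6232 − 0.6669 = -0.04.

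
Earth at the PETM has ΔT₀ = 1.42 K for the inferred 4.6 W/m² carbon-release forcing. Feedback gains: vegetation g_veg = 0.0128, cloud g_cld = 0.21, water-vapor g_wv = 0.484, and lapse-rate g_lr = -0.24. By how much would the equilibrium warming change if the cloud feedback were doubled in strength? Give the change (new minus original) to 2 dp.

Original: g = 0.4668, ΔT = 1.42/(1−0.4668) = 2.6632 K.
With doubled cloud: g' = 0.6768, ΔT' = 1.42/(1−0.6768) = 4.3936 K.
Change = 4.3936 − 2.6632 = 1.73 K.

1.73 K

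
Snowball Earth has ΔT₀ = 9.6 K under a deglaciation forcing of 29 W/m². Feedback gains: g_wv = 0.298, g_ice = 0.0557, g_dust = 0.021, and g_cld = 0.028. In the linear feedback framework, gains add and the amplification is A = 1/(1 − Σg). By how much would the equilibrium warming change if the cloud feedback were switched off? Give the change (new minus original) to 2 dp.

Original: g = 0.4027, ΔT = 9.6/(1−0.4027) = 16.0723 K.
Without cloud: g' = 0.3747, ΔT' = 9.6/(1−0.3747) = 15.3526 K.
Change = 15.3526 − 16.0723 = -0.72 K.

-0.72 K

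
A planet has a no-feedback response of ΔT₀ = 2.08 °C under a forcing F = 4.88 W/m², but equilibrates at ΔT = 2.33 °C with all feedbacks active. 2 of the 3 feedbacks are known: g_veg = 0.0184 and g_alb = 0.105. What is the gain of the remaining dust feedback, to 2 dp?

-0.02

Amplification A = ΔT/ΔT₀ = 2.33/2.08 = 1.12.
Total gain g = 1 − 1/A = 1 − 1/1.12 = 0.1071.
Known gains sum to 0.0184 + 0.105 = 0.1234.
g_dust = 0.1071 − 0.1234 = -0.02.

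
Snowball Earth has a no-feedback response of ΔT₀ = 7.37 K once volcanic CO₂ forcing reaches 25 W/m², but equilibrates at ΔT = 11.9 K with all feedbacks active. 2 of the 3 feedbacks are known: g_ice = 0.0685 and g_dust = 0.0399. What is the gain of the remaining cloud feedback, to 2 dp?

0.27

Amplification A = ΔT/ΔT₀ = 11.9/7.37 = 1.615.
Total gain g = 1 − 1/A = 1 − 1/1.615 = 0.3808.
Known gains sum to 0.0685 + 0.0399 = 0.1084.
g_cld = 0.3808 − 0.1084 = 0.27.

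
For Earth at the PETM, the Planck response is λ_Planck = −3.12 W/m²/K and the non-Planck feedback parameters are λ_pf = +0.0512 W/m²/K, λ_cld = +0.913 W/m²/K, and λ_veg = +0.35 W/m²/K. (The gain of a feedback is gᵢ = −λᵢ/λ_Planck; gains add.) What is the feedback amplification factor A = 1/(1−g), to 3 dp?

Convert to gains: g_pf = 0.0512/3.12 = 0.01641; g_cld = 0.913/3.12 = 0.2926; g_veg = 0.35/3.12 = 0.1122.
Total gain g = 0.42121.
A = 1/(1 − 0.42121) = 1.728.

1.728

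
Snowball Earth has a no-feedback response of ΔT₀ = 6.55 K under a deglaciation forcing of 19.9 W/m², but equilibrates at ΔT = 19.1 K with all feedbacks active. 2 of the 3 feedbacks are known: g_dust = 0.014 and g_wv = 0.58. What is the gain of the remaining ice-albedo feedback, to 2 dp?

Amplification A = ΔT/ΔT₀ = 19.1/6.55 = 2.916.
Total gain g = 1 − 1/A = 1 − 1/2.916 = 0.6571.
Known gains sum to 0.014 + 0.58 = 0.594.
g_ice = 0.6571 − 0.594 = 0.06.

0.06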